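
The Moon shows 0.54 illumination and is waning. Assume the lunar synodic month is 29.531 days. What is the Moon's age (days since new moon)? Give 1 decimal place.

cos θ = 1 − 2f = -0.080, giving a principal value of 94.6°.
Waning ⇒ past full, so θ = 360° − 94.6° = 265.4°.
At 360°/29.531 d per day, 265.4° corresponds to 21.77 days.

21.8 days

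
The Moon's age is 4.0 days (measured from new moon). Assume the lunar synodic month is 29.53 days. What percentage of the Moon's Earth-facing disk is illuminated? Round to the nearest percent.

17%

Elongation θ = 360° × 4.0/29.53 ≈ 48.8°.
With cos θ = 0.659, the lit fraction is (1 − 0.659)/2 ≈ 0.170, so 17%.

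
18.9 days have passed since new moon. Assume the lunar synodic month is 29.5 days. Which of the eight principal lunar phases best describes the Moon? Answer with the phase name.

At 18.9/29.5 of the cycle, θ ≈ 231° — the waning gibbous range.

waning gibbous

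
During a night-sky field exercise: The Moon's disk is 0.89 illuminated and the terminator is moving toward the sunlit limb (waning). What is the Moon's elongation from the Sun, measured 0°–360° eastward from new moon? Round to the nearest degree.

cos θ = 1 − 2f = -0.780, giving a principal value of 141.3°.
Waning ⇒ past full, so θ = 360° − 141.3° = 218.7°.

219°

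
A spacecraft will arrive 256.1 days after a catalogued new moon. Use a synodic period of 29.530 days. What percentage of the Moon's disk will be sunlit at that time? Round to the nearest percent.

73%

256.1 d spans 8 complete synodic months (8 × 29.530 = 236.24 d) plus 19.86 d.
The Moon has covered 19.86/29.530 of its cycle, so θ ≈ 360° × 19.86/29.530 = 242.1°.
With cos θ = (-0.468), the lit fraction is (1 − (-0.468))/2 ≈ 0.734, so 73%.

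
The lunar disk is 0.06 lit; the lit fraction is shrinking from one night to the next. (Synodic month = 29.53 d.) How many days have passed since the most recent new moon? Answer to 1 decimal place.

Invert f = (1 − cos θ)/2 to get cos θ = 1 − 2(0.06) = 0.880, hence θ₀ = arccos 0.880 = 28.4°.
Waning ⇒ past full, so θ = 360° − 28.4° = 331.6°.
Age = 29.53 × 331.6°/360° ≈ 27.20 days.

27.2 days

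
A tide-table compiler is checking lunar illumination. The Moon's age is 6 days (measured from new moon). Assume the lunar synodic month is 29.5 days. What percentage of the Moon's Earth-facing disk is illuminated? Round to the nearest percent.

Phase angle: θ = 360°·(6 d)/(29.5 d) = 73.2°.
With cos θ = 0.289, the lit fraction is (1 − 0.289)/2 ≈ 0.356, so 36%.

36%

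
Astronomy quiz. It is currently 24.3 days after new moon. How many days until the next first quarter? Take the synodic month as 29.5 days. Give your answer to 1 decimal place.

12.6 days

First quarter is 0.25 of the way through the cycle: age 0.25 × 29.5 = 7.375 d.
This lunation's first quarter (7.375 d) has passed, so add one period: 36.875 − 24.3 = 12.575 days.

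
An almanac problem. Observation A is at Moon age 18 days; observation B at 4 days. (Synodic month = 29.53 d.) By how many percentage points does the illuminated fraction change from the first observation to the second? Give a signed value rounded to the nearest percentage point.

-72 percentage points

θ₁ = 360° × 18/29.53 = 219.4°, f₁ = (1 − cos θ₁)/2 = 0.886.
θ₂ = 360° × 4/29.53 = 48.8°, f₂ = (1 − cos θ₂)/2 = 0.170.
Change = f₂ − f₁ = -0.716 → -72 percentage points.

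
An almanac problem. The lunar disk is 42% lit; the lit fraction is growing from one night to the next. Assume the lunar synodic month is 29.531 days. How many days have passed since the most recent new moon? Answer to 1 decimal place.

6.6 days

Invert f = (1 − cos θ)/2 to get cos θ = 1 − 2(0.42) = 0.160, hence θ₀ = arccos 0.160 = 80.8°.
Waxing ⇒ before full, so θ = 80.8°.
At 360°/29.531 d per day, 80.8° corresponds to 6.63 days.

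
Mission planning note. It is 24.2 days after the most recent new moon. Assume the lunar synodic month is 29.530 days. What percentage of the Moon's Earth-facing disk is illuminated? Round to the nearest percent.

29%

The Moon has covered 24.2/29.530 of its cycle, so θ ≈ 360° × 24.2/29.530 = 295.0°.
With cos θ = 0.423, the lit fraction is (1 − 0.423)/2 ≈ 0.289, so 29%.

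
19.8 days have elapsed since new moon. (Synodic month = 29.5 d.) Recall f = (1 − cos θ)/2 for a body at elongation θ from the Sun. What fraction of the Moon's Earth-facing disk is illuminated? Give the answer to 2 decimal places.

Phase angle: θ = 360°·(19.8 d)/(29.5 d) = 241.6°.
Illuminated fraction = (1 − cos 241.6°)/2 = (1 − (-0.475))/2 ≈ 0.738.

0.74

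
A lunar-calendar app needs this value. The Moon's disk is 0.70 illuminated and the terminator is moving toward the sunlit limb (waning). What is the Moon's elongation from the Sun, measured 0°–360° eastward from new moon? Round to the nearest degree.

246°

cos θ = 1 − 2f = -0.400, giving a principal value of 113.6°.
A waning Moon lies in 180°–360°, so θ = 360° − 113.6° = 246.4°.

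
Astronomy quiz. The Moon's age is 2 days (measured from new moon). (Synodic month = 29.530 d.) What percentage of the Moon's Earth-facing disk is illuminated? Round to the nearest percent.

The Moon has covered 2/29.530 of its cycle, so θ ≈ 360° × 2/29.530 = 24.4°.
With cos θ = 0.911, the lit fraction is (1 − 0.911)/2 ≈ 0.045, so 4%.

4%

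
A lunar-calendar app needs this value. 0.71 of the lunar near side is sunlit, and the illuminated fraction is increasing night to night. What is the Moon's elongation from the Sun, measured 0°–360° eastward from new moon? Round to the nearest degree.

115°

Invert f = (1 − cos θ)/2 to get cos θ = 1 − 2(0.71) = -0.420, hence θ₀ = arccos -0.420 = 114.8°.
Waxing ⇒ before full, so θ = 114.8°.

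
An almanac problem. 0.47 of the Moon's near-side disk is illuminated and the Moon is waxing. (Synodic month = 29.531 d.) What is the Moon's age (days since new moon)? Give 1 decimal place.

7.1 days

From f = (1 − cos θ)/2: cos θ = 1 − 2×0.47 = 0.060; arccos → 86.6°.
Before full moon the principal value applies: θ = 86.6°.
That fraction of the synodic month is 86.6/360 × 29.531 d ≈ 7.10 d.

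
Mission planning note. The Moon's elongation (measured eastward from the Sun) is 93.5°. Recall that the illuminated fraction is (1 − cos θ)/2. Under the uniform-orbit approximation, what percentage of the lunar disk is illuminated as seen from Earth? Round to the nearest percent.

Half-versine of 93.5°: (1 − (-0.061))/2 = 0.531, i.e. 53%.

53%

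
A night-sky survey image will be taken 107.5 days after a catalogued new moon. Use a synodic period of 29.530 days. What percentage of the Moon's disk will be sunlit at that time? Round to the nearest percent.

82%

107.5/29.530 = 3.640 lunations, so 3 complete cycles and 18.91 d into the next.
The Moon has covered 18.91/29.530 of its cycle, so θ ≈ 360° × 18.91/29.530 = 230.5°.
cos 230.5° = (-0.636), so f = (1 − (-0.636))/2 = 0.818, so 82%.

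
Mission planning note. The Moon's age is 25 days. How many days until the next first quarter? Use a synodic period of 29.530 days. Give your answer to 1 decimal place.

11.9 days

First quarter occurs at elongation 90°, i.e. at age 29.530 × 90/360 = 7.383 d.
Already past this cycle's first quarter; the next is at 7.383 + 29.530 = 36.913 d, so 36.913 − 25 = 11.913 days.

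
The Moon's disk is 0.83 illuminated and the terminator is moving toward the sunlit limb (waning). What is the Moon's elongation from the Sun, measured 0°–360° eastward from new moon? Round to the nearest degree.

From f = (1 − cos θ)/2: cos θ = 1 − 2×0.83 = -0.660; arccos → 131.3°.
A waning Moon lies in 180°–360°, so θ = 360° − 131.3° = 228.7°.

229°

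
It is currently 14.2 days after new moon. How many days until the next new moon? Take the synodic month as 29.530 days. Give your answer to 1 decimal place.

One full lunation from the last new moon is 29.530 d; remaining = 29.530 − 14.2 = 15.330 d.

15.3 days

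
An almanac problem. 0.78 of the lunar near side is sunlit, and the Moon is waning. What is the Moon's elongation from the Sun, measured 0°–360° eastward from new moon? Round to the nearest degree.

From f = (1 − cos θ)/2: cos θ = 1 − 2×0.78 = -0.560; arccos → 124.1°.
Waning ⇒ past full, so θ = 360° − 124.1° = 235.9°.

236°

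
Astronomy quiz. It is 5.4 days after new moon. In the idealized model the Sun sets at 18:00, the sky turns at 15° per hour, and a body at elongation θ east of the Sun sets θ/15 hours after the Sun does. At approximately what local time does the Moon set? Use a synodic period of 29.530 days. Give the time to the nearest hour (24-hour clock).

22:00

The Moon has covered 5.4/29.530 of its cycle, so θ ≈ 360° × 5.4/29.530 = 65.8°.
Delay after the Sun = 65.8° / (15°/h) ≈ 4.39 h.
18:00 + 4.39 h ≈ 22:23 → 22:00 to the nearest hour.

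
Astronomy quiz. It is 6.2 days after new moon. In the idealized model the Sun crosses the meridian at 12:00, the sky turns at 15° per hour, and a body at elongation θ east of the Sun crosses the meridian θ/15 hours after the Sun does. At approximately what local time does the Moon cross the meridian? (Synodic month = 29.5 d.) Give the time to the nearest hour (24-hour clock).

The Moon has covered 6.2/29.5 of its cycle, so θ ≈ 360° × 6.2/29.5 = 75.7°.
At 15° of sky rotation per hour, 75.7° corresponds to a 5.04 h lag.
12:00 + 5.04 h ≈ 17:03 → 17:00 to the nearest hour.

17:00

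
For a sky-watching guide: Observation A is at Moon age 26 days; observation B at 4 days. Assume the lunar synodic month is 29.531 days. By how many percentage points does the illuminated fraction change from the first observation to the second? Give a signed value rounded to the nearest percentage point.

+4 pp

First observation: θ = 360°·26/29.531 = 317.0°, so f = 0.135.
Second observation: θ = 48.8°, f = 0.170.
Δf = 0.170 − 0.135 = +0.036, i.e. +4 pp.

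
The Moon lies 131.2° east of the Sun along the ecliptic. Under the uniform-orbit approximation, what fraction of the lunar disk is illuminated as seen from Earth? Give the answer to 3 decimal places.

Half-versine of 131.2°: (1 − (-0.659))/2 = 0.829.

0.829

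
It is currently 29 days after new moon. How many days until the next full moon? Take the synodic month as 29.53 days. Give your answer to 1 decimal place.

15.3 days

Full moon occurs at elongation 180°, i.e. at age 29.53 × 180/360 = 14.765 d.
This lunation's full moon (14.765 d) has passed, so add one period: 44.295 − 29 = 15.295 days.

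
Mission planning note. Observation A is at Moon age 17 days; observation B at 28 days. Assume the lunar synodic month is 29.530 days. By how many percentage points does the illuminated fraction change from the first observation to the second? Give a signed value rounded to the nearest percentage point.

First observation: θ = 360°·17/29.530 = 207.2°, so f = 0.945.
Second observation: θ = 341.3°, f = 0.026.
Δf = 0.026 − 0.945 = -0.918, i.e. -92 pp.

-92 percentage points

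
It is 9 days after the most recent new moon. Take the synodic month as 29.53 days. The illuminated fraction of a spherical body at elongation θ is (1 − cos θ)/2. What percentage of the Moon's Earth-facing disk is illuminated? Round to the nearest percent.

67%

Elongation θ = 360° × 9/29.53 ≈ 109.7°.
cos 109.7° = (-0.337), so f = (1 − (-0.337))/2 = 0.669, so 67%.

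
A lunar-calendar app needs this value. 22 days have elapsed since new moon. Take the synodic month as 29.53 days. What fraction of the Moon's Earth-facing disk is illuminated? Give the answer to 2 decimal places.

0.52

Elongation θ = 360° × 22/29.53 ≈ 268.2°.
cos 268.2° = (-0.031), so f = (1 − (-0.031))/2 = 0.516.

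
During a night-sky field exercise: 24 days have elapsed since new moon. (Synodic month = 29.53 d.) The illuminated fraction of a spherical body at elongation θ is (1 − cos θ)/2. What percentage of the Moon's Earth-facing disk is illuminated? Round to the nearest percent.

31%

Phase angle: θ = 360°·(24 d)/(29.53 d) = 292.6°.
With cos θ = 0.384, the lit fraction is (1 − 0.384)/2 ≈ 0.308, so 31%.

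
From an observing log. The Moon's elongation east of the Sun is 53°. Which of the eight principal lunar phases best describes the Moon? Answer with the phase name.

The waxing crescent sector spans roughly 22°–68°; 53° falls inside it.

waxing crescent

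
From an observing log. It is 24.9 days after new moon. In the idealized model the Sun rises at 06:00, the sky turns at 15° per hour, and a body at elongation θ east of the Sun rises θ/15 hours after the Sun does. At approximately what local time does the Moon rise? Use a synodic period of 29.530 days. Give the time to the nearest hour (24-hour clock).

Elongation θ = 360° × 24.9/29.530 ≈ 303.6°.
Delay after the Sun = 303.6° / (15°/h) ≈ 20.24 h.
06:00 + 20.24 h ≈ 02:14 → 02:00 to the nearest hour.

02:00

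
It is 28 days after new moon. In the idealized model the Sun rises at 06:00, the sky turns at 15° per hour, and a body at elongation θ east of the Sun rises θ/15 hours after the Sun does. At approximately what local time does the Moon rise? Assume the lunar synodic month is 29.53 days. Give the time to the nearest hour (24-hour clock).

Elongation θ = 360° × 28/29.53 ≈ 341.3°.
Delay after the Sun = 341.3° / (15°/h) ≈ 22.76 h.
06:00 + 22.76 h ≈ 04:45 → 05:00 to the nearest hour.

05:00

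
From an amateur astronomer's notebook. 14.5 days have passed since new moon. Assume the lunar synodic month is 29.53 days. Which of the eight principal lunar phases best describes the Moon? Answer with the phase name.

full moon

θ ≈ 360° × 14.5/29.53 = 177°, which falls in the full moon sector.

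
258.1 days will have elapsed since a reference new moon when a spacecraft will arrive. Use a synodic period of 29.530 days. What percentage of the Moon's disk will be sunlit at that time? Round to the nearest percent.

53%

258.1/29.530 = 8.740 lunations, so 8 complete cycles and 21.86 d into the next.
The Moon has covered 21.86/29.530 of its cycle, so θ ≈ 360° × 21.86/29.530 = 266.5°.
Illuminated fraction = (1 − cos 266.5°)/2 = (1 − (-0.061))/2 ≈ 0.531, so 53%.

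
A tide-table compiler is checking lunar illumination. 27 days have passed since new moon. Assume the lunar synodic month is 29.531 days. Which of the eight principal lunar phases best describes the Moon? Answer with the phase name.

waning crescent

At 27/29.531 of the cycle, θ ≈ 329° — the waning crescent range.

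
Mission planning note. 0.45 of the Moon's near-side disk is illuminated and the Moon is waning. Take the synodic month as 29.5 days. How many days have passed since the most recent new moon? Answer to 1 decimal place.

From f = (1 − cos θ)/2: cos θ = 1 − 2×0.45 = 0.100; arccos → 84.3°.
Waning ⇒ past full, so θ = 360° − 84.3° = 275.7°.
At 360°/29.5 d per day, 275.7° corresponds to 22.60 days.

22.6 days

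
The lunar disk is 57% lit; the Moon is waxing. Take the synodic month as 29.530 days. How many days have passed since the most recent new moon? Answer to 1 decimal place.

8.0 days

cos θ = 1 − 2f = -0.140, giving a principal value of 98.0°.
The Moon is waxing (0°–180°), so θ = 98.0° directly.
Age = 29.530 × 98.0°/360° ≈ 8.04 days.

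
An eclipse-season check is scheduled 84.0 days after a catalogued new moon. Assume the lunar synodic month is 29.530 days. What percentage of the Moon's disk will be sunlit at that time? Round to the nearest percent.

22%

84.0/29.530 = 2.845 lunations, so 2 complete cycles and 24.94 d into the next.
Elongation θ = 360° × 24.94/29.530 ≈ 304.0°.
Illuminated fraction = (1 − cos 304.0°)/2 = (1 − 0.560)/2 ≈ 0.220, so 22%.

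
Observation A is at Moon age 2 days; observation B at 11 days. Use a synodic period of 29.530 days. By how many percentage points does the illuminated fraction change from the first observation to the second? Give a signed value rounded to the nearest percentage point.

+80 pp

θ₁ = 360° × 2/29.530 = 24.4°, f₁ = (1 − cos θ₁)/2 = 0.045.
θ₂ = 360° × 11/29.530 = 134.1°, f₂ = (1 − cos θ₂)/2 = 0.848.
Change = f₂ − f₁ = +0.803 → +80 percentage points.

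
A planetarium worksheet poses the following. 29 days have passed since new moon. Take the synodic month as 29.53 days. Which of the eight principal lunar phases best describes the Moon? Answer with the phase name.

At 29/29.53 of the cycle, θ ≈ 354° — the new moon range.

new moon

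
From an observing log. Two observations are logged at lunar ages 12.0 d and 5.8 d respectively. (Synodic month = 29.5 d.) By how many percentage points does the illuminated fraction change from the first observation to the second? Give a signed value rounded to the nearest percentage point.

First observation: θ = 360°·12.0/29.5 = 146.4°, so f = 0.917.
Second observation: θ = 70.8°, f = 0.335.
Δf = 0.335 − 0.917 = -0.581, i.e. -58 pp.

-58 pp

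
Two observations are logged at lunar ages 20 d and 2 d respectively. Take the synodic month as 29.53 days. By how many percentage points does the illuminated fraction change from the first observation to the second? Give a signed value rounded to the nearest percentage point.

-68 pp

θ₁ = 360° × 20/29.53 = 243.8°, f₁ = (1 − cos θ₁)/2 = 0.721.
θ₂ = 360° × 2/29.53 = 24.4°, f₂ = (1 − cos θ₂)/2 = 0.045.
Change = f₂ − f₁ = -0.676 → -68 percentage points.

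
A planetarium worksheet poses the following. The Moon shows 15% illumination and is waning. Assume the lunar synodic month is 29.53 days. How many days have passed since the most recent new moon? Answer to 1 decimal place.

From f = (1 − cos θ)/2: cos θ = 1 − 2×0.15 = 0.700; arccos → 45.6°.
Since the Moon is past full (waning), take the reflex angle: θ = 360° − 45.6° = 314.4°.
At 360°/29.53 d per day, 314.4° corresponds to 25.79 days.

25.8 days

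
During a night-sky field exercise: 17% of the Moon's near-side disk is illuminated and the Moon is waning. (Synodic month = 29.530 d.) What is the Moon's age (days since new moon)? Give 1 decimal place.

25.5 days

Invert f = (1 − cos θ)/2 to get cos θ = 1 − 2(0.17) = 0.660, hence θ₀ = arccos 0.660 = 48.7°.
Since the Moon is past full (waning), take the reflex angle: θ = 360° − 48.7° = 311.3°.
That fraction of the synodic month is 311.3/360 × 29.530 d ≈ 25.54 d.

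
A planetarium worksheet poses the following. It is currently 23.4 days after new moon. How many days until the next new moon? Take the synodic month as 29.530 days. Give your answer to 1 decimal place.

6.1 days

One full lunation from the last new moon is 29.530 d; remaining = 29.530 − 23.4 = 6.130 d.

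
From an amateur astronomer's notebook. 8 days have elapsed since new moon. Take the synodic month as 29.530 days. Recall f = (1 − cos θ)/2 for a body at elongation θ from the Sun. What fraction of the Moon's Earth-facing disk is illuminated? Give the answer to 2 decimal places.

0.57

Elongation θ = 360° × 8/29.530 ≈ 97.5°.
With cos θ = (-0.131), the lit fraction is (1 − (-0.131))/2 ≈ 0.566.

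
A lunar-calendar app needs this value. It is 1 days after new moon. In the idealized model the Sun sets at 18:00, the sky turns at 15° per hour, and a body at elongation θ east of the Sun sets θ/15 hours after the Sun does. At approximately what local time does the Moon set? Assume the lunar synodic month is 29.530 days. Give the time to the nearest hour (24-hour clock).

The Moon has covered 1/29.530 of its cycle, so θ ≈ 360° × 1/29.530 = 12.2°.
At 15° of sky rotation per hour, 12.2° corresponds to a 0.81 h lag.
18:00 + 0.81 h ≈ 18:49 → 19:00 to the nearest hour.

19:00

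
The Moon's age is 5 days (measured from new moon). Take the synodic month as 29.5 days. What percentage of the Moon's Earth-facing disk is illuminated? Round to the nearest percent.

The Moon has covered 5/29.5 of its cycle, so θ ≈ 360° × 5/29.5 = 61.0°.
With cos θ = 0.485, the lit fraction is (1 − 0.485)/2 ≈ 0.258, so 26%.

26%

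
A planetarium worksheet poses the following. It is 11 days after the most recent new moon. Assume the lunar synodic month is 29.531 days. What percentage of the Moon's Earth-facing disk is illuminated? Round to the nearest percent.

Elongation θ = 360° × 11/29.531 ≈ 134.1°.
cos 134.1° = (-0.696), so f = (1 − (-0.696))/2 = 0.848, so 85%.

85%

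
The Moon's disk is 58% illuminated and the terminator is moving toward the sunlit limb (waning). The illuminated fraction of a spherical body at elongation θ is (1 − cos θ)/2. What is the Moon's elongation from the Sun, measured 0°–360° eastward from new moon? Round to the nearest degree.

From f = (1 − cos θ)/2: cos θ = 1 − 2×0.58 = -0.160; arccos → 99.2°.
Waning ⇒ past full, so θ = 360° − 99.2° = 260.8°.

261°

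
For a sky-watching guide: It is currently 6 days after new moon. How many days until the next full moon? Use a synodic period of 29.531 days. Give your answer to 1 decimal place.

Full moon occurs at elongation 180°, i.e. at age 29.531 × 180/360 = 14.765 d.
So 8.765 days remain (14.765 − 6).

8.8 days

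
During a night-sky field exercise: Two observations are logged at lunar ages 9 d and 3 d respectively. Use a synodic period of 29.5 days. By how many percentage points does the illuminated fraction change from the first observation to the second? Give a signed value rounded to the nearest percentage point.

-57 pp

θ₁ = 360° × 9/29.5 = 109.8°, f₁ = (1 − cos θ₁)/2 = 0.670.
θ₂ = 360° × 3/29.5 = 36.6°, f₂ = (1 − cos θ₂)/2 = 0.099.
Change = f₂ − f₁ = -0.571 → -57 percentage points.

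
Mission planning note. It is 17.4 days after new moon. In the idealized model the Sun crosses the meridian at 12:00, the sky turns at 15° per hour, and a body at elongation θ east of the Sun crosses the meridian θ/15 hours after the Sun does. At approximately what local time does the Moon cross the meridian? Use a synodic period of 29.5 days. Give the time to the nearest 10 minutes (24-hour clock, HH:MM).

02:10

Elongation θ = 360° × 17.4/29.5 ≈ 212.3°.
Delay after the Sun = 212.3° / (15°/h) ≈ 14.16 h.
12:00 + 14.156 h ≈ 02:09 → 02:10 to the nearest ten minutes.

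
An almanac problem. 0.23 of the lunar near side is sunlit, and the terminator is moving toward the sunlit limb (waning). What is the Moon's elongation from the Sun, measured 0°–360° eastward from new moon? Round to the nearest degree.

cos θ = 1 − 2f = 0.540, giving a principal value of 57.3°.
Since the Moon is past full (waning), take the reflex angle: θ = 360° − 57.3° = 302.7°.

303°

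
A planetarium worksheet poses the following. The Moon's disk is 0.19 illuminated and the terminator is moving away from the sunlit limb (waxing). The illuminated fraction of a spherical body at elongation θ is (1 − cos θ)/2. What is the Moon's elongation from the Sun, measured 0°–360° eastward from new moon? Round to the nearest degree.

52°

From f = (1 − cos θ)/2: cos θ = 1 − 2×0.19 = 0.620; arccos → 51.7°.
The Moon is waxing (0°–180°), so θ = 51.7° directly.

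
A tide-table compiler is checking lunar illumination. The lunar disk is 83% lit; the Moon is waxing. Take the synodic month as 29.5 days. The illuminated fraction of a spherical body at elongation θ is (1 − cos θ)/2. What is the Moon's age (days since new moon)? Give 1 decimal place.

10.8 days

Invert f = (1 − cos θ)/2 to get cos θ = 1 − 2(0.83) = -0.660, hence θ₀ = arccos -0.660 = 131.3°.
Before full moon the principal value applies: θ = 131.3°.
That fraction of the synodic month is 131.3/360 × 29.5 d ≈ 10.76 d.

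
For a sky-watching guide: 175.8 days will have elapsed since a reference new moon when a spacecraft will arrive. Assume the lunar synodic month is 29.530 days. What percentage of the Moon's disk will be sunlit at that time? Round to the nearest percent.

Reduce mod P: 175.8 − 5×29.530 = 28.15 d into the current lunation.
The Moon has covered 28.15/29.530 of its cycle, so θ ≈ 360° × 28.15/29.530 = 343.2°.
cos 343.2° = 0.957, so f = (1 − 0.957)/2 = 0.021, so 2%.

2%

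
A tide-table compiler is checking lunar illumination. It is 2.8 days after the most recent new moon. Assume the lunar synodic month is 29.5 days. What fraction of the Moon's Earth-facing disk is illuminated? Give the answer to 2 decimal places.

Elongation θ = 360° × 2.8/29.5 ≈ 34.2°.
With cos θ = 0.827, the lit fraction is (1 − 0.827)/2 ≈ 0.086.

0.09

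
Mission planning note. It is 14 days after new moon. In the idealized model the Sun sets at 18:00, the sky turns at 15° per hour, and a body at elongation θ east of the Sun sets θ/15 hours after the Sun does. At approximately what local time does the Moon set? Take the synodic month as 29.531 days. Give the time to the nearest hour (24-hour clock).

05:00

Elongation θ = 360° × 14/29.531 ≈ 170.7°.
Delay after the Sun = 170.7° / (15°/h) ≈ 11.38 h.
18:00 + 11.38 h ≈ 05:23 → 05:00 to the nearest hour.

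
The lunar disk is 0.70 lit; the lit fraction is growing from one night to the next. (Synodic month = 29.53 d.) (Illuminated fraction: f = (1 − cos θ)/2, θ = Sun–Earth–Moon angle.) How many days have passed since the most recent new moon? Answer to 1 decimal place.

Invert f = (1 − cos θ)/2 to get cos θ = 1 − 2(0.70) = -0.400, hence θ₀ = arccos -0.400 = 113.6°.
Waxing ⇒ before full, so θ = 113.6°.
At 360°/29.53 d per day, 113.6° corresponds to 9.32 days.

9.3 days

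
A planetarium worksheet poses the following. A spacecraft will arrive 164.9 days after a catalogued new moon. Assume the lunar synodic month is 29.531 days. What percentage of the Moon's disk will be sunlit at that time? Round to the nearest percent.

Reduce mod P: 164.9 − 5×29.531 = 17.25 d into the current lunation.
Phase angle: θ = 360°·(17.25 d)/(29.531 d) = 210.2°.
Illuminated fraction = (1 − cos 210.2°)/2 = (1 − (-0.864))/2 ≈ 0.932, so 93%.

93%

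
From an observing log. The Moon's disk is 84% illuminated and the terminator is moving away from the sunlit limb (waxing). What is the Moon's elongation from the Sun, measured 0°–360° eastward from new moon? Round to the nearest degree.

133°

From f = (1 − cos θ)/2: cos θ = 1 − 2×0.84 = -0.680; arccos → 132.8°.
Before full moon the principal value applies: θ = 132.8°.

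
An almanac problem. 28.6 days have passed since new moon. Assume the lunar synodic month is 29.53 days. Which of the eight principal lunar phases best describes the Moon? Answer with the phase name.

At 28.6/29.53 of the cycle, θ ≈ 349° — the new moon range.

new moon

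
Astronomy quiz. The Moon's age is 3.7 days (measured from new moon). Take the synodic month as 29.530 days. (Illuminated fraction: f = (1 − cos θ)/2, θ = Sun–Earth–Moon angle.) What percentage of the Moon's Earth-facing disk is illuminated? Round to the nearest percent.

15%

The Moon has covered 3.7/29.530 of its cycle, so θ ≈ 360° × 3.7/29.530 = 45.1°.
With cos θ = 0.706, the lit fraction is (1 − 0.706)/2 ≈ 0.147, so 15%.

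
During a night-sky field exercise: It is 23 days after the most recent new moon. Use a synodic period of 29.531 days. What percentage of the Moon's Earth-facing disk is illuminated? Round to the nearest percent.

Phase angle: θ = 360°·(23 d)/(29.531 d) = 280.4°.
With cos θ = 0.180, the lit fraction is (1 − 0.180)/2 ≈ 0.410, so 41%.

41%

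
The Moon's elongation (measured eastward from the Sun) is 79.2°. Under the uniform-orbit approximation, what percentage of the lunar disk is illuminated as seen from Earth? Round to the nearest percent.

f = (1 − cos 79.2°)/2 = (1 − 0.187)/2 ≈ 0.406, i.e. 41%.

41%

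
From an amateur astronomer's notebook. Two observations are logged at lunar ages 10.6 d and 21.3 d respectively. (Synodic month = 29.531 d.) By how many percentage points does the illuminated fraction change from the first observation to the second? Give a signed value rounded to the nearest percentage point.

First observation: θ = 360°·10.6/29.531 = 129.2°, so f = 0.816.
Second observation: θ = 259.7°, f = 0.590.
Δf = 0.590 − 0.816 = -0.226, i.e. -23 pp.

-23 pp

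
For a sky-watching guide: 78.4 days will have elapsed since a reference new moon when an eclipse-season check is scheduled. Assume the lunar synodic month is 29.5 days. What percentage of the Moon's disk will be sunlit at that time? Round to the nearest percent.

77%

Reduce mod P: 78.4 − 2×29.5 = 19.40 d into the current lunation.
Phase angle: θ = 360°·(19.40 d)/(29.5 d) = 236.7°.
Illuminated fraction = (1 − cos 236.7°)/2 = (1 − (-0.548))/2 ≈ 0.774, so 77%.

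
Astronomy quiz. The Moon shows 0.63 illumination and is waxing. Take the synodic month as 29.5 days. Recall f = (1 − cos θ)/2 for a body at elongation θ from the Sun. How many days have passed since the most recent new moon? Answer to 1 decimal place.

8.6 days

Invert f = (1 − cos θ)/2 to get cos θ = 1 − 2(0.63) = -0.260, hence θ₀ = arccos -0.260 = 105.1°.
Waxing ⇒ before full, so θ = 105.1°.
Age = 29.5 × 105.1°/360° ≈ 8.61 days.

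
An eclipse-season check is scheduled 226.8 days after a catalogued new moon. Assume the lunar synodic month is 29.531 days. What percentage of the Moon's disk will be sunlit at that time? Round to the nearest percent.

Reduce mod P: 226.8 − 7×29.531 = 20.08 d into the current lunation.
The Moon has covered 20.08/29.531 of its cycle, so θ ≈ 360° × 20.08/29.531 = 244.8°.
With cos θ = (-0.425), the lit fraction is (1 − (-0.425))/2 ≈ 0.713, so 71%.

71%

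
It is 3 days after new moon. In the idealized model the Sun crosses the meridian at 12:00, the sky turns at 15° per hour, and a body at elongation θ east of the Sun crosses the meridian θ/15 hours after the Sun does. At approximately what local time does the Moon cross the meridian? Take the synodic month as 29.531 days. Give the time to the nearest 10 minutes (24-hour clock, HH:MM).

The Moon has covered 3/29.531 of its cycle, so θ ≈ 360° × 3/29.531 = 36.6°.
Delay after the Sun = 36.6° / (15°/h) ≈ 2.44 h.
12:00 + 2.438 h ≈ 14:26 → 14:30 to the nearest ten minutes.

14:30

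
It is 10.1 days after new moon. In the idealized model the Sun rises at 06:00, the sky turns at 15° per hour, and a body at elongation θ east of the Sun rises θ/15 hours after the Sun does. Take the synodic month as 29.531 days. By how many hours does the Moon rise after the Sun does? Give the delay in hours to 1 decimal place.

8.2 h

Phase angle: θ = 360°·(10.1 d)/(29.531 d) = 123.1°.
Delay after the Sun = 123.1° / (15°/h) ≈ 8.21 h.
So the Moon rises 8.21 h after the Sun.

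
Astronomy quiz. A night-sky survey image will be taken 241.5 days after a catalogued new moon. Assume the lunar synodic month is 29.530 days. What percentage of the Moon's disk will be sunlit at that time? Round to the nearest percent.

28%

241.5 d spans 8 complete synodic months (8 × 29.530 = 236.24 d) plus 5.26 d.
Elongation θ = 360° × 5.26/29.530 ≈ 64.1°.
Illuminated fraction = (1 − cos 64.1°)/2 = (1 − 0.436)/2 ≈ 0.282, so 28%.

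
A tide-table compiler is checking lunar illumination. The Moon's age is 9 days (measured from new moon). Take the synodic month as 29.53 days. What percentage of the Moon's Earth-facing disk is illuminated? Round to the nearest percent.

67%

Elongation θ = 360° × 9/29.53 ≈ 109.7°.
Illuminated fraction = (1 − cos 109.7°)/2 = (1 − (-0.337))/2 ≈ 0.669, so 67%.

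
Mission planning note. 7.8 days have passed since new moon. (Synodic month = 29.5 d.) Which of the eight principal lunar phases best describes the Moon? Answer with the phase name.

first quarter

At 7.8/29.5 of the cycle, θ ≈ 95° — the first quarter range.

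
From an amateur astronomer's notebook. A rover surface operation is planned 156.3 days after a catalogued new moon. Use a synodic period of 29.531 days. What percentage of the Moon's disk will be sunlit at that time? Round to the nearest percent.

63%

156.3 d spans 5 complete synodic months (5 × 29.531 = 147.66 d) plus 8.65 d.
The Moon has covered 8.65/29.531 of its cycle, so θ ≈ 360° × 8.65/29.531 = 105.4°.
Illuminated fraction = (1 − cos 105.4°)/2 = (1 − (-0.265))/2 ≈ 0.633, so 63%.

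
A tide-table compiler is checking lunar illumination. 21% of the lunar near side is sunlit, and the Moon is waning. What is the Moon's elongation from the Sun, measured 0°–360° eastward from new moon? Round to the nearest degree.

305°

From f = (1 − cos θ)/2: cos θ = 1 − 2×0.21 = 0.580; arccos → 54.5°.
A waning Moon lies in 180°–360°, so θ = 360° − 54.5° = 305.5°.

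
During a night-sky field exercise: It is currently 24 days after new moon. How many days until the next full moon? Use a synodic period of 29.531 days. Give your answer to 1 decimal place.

20.3 days

Full moon is 0.5 of the way through the cycle: age 0.5 × 29.531 = 14.765 d.
This lunation's full moon (14.765 d) has passed, so add one period: 44.296 − 24 = 20.296 days.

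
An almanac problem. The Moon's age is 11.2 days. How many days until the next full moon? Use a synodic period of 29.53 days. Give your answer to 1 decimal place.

Full moon is 0.5 of the way through the cycle: age 0.5 × 29.53 = 14.765 d.
So 3.565 days remain (14.765 − 11.2).

3.6 days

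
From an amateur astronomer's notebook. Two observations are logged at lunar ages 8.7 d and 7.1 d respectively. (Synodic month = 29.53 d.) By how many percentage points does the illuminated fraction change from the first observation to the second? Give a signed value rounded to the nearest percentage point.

-17 percentage points

First observation: θ = 360°·8.7/29.53 = 106.1°, so f = 0.638.
Second observation: θ = 86.6°, f = 0.470.
Δf = 0.470 − 0.638 = -0.168, i.e. -17 pp.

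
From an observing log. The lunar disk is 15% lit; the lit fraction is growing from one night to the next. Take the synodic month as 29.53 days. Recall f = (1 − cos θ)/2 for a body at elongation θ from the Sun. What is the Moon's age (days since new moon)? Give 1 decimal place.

Invert f = (1 − cos θ)/2 to get cos θ = 1 − 2(0.15) = 0.700, hence θ₀ = arccos 0.700 = 45.6°.
The Moon is waxing (0°–180°), so θ = 45.6° directly.
That fraction of the synodic month is 45.6/360 × 29.53 d ≈ 3.74 d.

3.7 days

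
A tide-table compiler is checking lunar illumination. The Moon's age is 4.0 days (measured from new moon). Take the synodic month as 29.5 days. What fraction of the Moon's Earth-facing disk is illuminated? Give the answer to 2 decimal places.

The Moon has covered 4.0/29.5 of its cycle, so θ ≈ 360° × 4.0/29.5 = 48.8°.
cos 48.8° = 0.659, so f = (1 − 0.659)/2 = 0.171.

0.17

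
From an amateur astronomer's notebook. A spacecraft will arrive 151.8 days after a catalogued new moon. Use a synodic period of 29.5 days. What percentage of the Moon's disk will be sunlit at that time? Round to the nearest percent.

20%

151.8/29.5 = 5.146 lunations, so 5 complete cycles and 4.30 d into the next.
Elongation θ = 360° × 4.30/29.5 ≈ 52.5°.
With cos θ = 0.609, the lit fraction is (1 − 0.609)/2 ≈ 0.195, so 20%.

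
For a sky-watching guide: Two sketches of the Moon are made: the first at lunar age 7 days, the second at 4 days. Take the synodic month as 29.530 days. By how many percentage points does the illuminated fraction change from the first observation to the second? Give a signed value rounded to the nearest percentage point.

First observation: θ = 360°·7/29.530 = 85.3°, so f = 0.459.
Second observation: θ = 48.8°, f = 0.170.
Δf = 0.170 − 0.459 = -0.289, i.e. -29 pp.

-29 pp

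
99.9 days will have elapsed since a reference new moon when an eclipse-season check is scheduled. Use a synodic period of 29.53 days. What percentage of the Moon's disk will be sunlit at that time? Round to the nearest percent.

87%

99.9 d spans 3 complete synodic months (3 × 29.53 = 88.59 d) plus 11.31 d.
The Moon has covered 11.31/29.53 of its cycle, so θ ≈ 360° × 11.31/29.53 = 137.9°.
Illuminated fraction = (1 − cos 137.9°)/2 = (1 − (-0.742))/2 ≈ 0.871, so 87%.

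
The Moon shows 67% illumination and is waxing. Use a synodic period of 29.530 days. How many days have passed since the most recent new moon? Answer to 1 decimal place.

From f = (1 − cos θ)/2: cos θ = 1 − 2×0.67 = -0.340; arccos → 109.9°.
The Moon is waxing (0°–180°), so θ = 109.9° directly.
At 360°/29.530 d per day, 109.9° corresponds to 9.01 days.

9.0 days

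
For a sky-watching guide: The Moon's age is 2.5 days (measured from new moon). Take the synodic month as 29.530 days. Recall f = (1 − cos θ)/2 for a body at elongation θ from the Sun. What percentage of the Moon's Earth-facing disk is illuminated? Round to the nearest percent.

Elongation θ = 360° × 2.5/29.530 ≈ 30.5°.
With cos θ = 0.862, the lit fraction is (1 − 0.862)/2 ≈ 0.069, so 7%.

7%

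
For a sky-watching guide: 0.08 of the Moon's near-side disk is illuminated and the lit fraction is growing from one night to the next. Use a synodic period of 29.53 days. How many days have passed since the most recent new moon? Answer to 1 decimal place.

cos θ = 1 − 2f = 0.840, giving a principal value of 32.9°.
Before full moon the principal value applies: θ = 32.9°.
That fraction of the synodic month is 32.9/360 × 29.53 d ≈ 2.70 d.

2.7 days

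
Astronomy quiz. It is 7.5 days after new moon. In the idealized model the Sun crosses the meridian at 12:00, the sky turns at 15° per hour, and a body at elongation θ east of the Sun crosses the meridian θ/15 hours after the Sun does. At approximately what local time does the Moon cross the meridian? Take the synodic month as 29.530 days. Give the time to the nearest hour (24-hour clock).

Phase angle: θ = 360°·(7.5 d)/(29.530 d) = 91.4°.
At 15° of sky rotation per hour, 91.4° corresponds to a 6.10 h lag.
12:00 + 6.10 h ≈ 18:06 → 18:00 to the nearest hour.

18:00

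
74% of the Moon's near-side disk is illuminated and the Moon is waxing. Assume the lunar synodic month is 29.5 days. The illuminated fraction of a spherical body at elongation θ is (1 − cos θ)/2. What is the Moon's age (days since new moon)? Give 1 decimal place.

cos θ = 1 − 2f = -0.480, giving a principal value of 118.7°.
Waxing ⇒ before full, so θ = 118.7°.
That fraction of the synodic month is 118.7/360 × 29.5 d ≈ 9.73 d.

9.7 days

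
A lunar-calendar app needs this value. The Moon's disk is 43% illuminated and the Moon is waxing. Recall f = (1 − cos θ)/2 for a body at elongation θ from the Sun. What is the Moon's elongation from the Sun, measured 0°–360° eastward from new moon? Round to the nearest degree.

82°

From f = (1 − cos θ)/2: cos θ = 1 − 2×0.43 = 0.140; arccos → 82.0°.
The Moon is waxing (0°–180°), so θ = 82.0° directly.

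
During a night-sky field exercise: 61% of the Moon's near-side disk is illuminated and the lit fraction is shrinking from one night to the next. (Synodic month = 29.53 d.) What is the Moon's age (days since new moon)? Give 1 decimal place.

cos θ = 1 − 2f = -0.220, giving a principal value of 102.7°.
Waning ⇒ past full, so θ = 360° − 102.7° = 257.3°.
That fraction of the synodic month is 257.3/360 × 29.53 d ≈ 21.11 d.

21.1 days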